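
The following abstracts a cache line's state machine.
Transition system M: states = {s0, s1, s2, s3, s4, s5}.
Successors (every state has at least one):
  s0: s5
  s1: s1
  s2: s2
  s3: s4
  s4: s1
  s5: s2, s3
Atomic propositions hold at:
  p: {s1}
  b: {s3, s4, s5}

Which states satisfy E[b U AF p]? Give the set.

AF p: least fixpoint, start Z0 = {s1}, add states with every successor in Z. Z1 = {s1, s4}; Z2 = {s1, s3, s4}; fixed.
Sat(AF p) = {s1, s3, s4}
E[b U AF p]: least fixpoint, start Z0 = Sat(AF p) = {s1, s3, s4}, add states in Sat(b) with some successor in Z. Z1 = {s1, s3, s4, s5}; fixed.
Sat(E[b U AF p]) = {s1, s3, s4, s5}

{s1, s3, s4, s5}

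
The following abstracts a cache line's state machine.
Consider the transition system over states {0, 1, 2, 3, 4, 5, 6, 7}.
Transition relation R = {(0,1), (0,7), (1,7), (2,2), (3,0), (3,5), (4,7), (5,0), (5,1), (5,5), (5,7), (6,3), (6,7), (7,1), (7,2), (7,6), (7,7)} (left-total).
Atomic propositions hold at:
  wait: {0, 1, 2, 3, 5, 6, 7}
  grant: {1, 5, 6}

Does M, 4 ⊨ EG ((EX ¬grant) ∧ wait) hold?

No

Sat(¬grant) = {0, 2, 3, 4, 7}
Sat(EX ¬grant) = {s : some successor in {0, 2, 3, 4, 7}} = {0, 1, 2, 3, 4, 5, 6, 7}
Sat((EX ¬grant) ∧ wait) = {0, 1, 2, 3, 5, 6, 7}
EG ((EX ¬grant) ∧ wait): greatest fixpoint, start Z0 = {0, 1, 2, 3, 5, 6, 7}, keep only states in Sat with some successor in Z. Already a fixed point.
Sat(EG ((EX ¬grant) ∧ wait)) = {0, 1, 2, 3, 5, 6, 7}
4 ∉ Sat(EG ((EX ¬grant) ∧ wait)) = {0, 1, 2, 3, 5, 6, 7}, so the formula does not hold at 4.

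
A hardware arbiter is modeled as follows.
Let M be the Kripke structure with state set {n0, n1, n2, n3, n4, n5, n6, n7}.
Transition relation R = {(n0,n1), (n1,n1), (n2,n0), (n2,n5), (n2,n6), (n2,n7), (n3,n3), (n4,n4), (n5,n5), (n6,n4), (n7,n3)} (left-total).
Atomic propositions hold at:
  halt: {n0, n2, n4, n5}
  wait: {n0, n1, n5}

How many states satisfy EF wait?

4

EF wait: least fixpoint, start Z0 = {n0, n1, n5}, add states with some successor in Z. Z1 = {n0, n1, n2, n5}; fixed.
Sat(EF wait) = {n0, n1, n2, n5}
|Sat(EF wait)| = |{n0, n1, n2, n5}| = 4.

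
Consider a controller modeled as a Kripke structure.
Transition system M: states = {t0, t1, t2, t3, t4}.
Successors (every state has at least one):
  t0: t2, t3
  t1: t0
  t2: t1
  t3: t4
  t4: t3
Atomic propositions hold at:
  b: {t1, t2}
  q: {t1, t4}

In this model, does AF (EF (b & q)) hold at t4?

Sat(b & q) = {t1}
EF (b & q): least fixpoint, start Z0 = {t1}, add states with some successor in Z. Z1 = {t1, t2}; Z2 = {t0, t1, t2}; fixed.
Sat(EF (b & q)) = {t0, t1, t2}
AF (EF (b & q)): least fixpoint, start Z0 = {t0, t1, t2}, add states with every successor in Z. Already a fixed point.
Sat(AF (EF (b & q))) = {t0, t1, t2}
t4 ∉ Sat(AF (EF (b & q))) = {t0, t1, t2}, so the formula does not hold at t4.

No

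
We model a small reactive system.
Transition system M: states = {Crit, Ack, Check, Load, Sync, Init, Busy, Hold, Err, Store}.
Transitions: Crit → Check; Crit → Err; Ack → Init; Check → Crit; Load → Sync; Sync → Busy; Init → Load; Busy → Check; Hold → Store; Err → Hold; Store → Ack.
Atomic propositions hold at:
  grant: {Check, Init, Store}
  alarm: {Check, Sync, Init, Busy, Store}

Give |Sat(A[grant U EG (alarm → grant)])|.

Sat(alarm → grant) = {Crit, Ack, Check, Load, Init, Hold, Err, Store}
EG (alarm → grant): greatest fixpoint, start Z0 = {Crit, Ack, Check, Load, Init, Hold, Err, Store}, keep only states in Sat with some successor in Z. Z1 = {Crit, Ack, Check, Init, Hold, Err, Store}; Z2 = {Crit, Ack, Check, Hold, Err, Store}; Z3 = {Crit, Check, Hold, Err, Store}; Z4 = {Crit, Check, Hold, Err}; Z5 = {Crit, Check, Err}; Z6 = {Crit, Check}; fixed.
Sat(EG (alarm → grant)) = {Crit, Check}
A[grant U EG (alarm → grant)]: least fixpoint, start Z0 = Sat(EG (alarm → grant)) = {Crit, Check}, add states in Sat(grant) with every successor in Z. Already a fixed point.
Sat(A[grant U EG (alarm → grant)]) = {Crit, Check}
|Sat(A[grant U EG (alarm → grant)])| = |{Crit, Check}| = 2.

2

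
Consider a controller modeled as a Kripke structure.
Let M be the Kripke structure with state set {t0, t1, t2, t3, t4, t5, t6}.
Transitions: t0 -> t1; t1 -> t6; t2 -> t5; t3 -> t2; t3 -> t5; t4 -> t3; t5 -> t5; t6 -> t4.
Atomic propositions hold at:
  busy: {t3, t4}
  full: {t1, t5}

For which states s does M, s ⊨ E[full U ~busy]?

{t0, t1, t2, t5, t6}

Sat(~busy) = {t0, t1, t2, t5, t6}
E[full U ~busy]: least fixpoint, start Z0 = Sat(~busy) = {t0, t1, t2, t5, t6}, add states in Sat(full) with some successor in Z. Already a fixed point.
Sat(E[full U ~busy]) = {t0, t1, t2, t5, t6}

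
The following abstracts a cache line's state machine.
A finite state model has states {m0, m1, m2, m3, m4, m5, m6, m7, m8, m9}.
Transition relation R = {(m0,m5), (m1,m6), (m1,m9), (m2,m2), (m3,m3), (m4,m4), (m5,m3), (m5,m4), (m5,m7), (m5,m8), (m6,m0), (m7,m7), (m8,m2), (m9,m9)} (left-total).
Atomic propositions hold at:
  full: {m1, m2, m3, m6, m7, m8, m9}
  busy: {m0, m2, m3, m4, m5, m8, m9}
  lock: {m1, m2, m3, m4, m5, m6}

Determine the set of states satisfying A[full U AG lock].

{m2, m3, m4, m8}

AG lock: greatest fixpoint, start Z0 = {m1, m2, m3, m4, m5, m6}, keep only states in Sat with every successor in Z. Z1 = {m2, m3, m4}; fixed.
Sat(AG lock) = {m2, m3, m4}
A[full U AG lock]: least fixpoint, start Z0 = Sat(AG lock) = {m2, m3, m4}, add states in Sat(full) with every successor in Z. Z1 = {m2, m3, m4, m8}; fixed.
Sat(A[full U AG lock]) = {m2, m3, m4, m8}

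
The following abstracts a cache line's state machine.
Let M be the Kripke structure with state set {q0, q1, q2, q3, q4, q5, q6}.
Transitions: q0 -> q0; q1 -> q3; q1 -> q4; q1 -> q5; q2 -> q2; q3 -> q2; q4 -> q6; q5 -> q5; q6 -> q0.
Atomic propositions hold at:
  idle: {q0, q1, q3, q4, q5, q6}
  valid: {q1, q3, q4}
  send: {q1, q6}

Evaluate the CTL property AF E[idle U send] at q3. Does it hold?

E[idle U send]: least fixpoint, start Z0 = Sat(send) = {q1, q6}, add states in Sat(idle) with some successor in Z. Z1 = {q1, q4, q6}; fixed.
Sat(E[idle U send]) = {q1, q4, q6}
AF E[idle U send]: least fixpoint, start Z0 = {q1, q4, q6}, add states with every successor in Z. Already a fixed point.
Sat(AF E[idle U send]) = {q1, q4, q6}
q3 ∉ Sat(AF E[idle U send]) = {q1, q4, q6}, so the formula does not hold at q3.

No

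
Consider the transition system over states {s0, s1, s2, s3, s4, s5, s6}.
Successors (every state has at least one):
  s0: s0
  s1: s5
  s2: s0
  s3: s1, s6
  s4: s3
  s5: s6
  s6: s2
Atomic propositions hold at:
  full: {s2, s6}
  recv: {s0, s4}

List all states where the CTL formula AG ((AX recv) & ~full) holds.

Sat(AX recv) = {s : every successor in {s0, s4}} = {s0, s2}
Sat(~full) = {s0, s1, s3, s4, s5}
Sat((AX recv) & ~full) = {s0}
AG ((AX recv) & ~full): greatest fixpoint, start Z0 = {s0}, keep only states in Sat with every successor in Z. Already a fixed point.
Sat(AG ((AX recv) & ~full)) = {s0}

{s0}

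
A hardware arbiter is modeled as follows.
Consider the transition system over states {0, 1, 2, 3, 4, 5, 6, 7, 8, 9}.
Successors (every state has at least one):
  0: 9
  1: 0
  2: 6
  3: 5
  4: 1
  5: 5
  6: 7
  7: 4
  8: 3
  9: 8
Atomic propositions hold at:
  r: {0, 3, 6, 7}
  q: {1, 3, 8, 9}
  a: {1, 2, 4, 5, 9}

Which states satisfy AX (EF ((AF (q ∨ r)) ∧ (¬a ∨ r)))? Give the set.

Sat(q ∨ r) = {0, 1, 3, 6, 7, 8, 9}
AF (q ∨ r): least fixpoint, start Z0 = {0, 1, 3, 6, 7, 8, 9}, add states with every successor in Z. Z1 = {0, 1, 2, 3, 4, 6, 7, 8, 9}; fixed.
Sat(AF (q ∨ r)) = {0, 1, 2, 3, 4, 6, 7, 8, 9}
Sat(¬a) = {0, 3, 6, 7, 8}
Sat(¬a ∨ r) = {0, 3, 6, 7, 8}
Sat((AF (q ∨ r)) ∧ (¬a ∨ r)) = {0, 3, 6, 7, 8}
EF ((AF (q ∨ r)) ∧ (¬a ∨ r)): least fixpoint, start Z0 = {0, 3, 6, 7, 8}, add states with some successor in Z. Z1 = {0, 1, 2, 3, 6, 7, 8, 9}; Z2 = {0, 1, 2, 3, 4, 6, 7, 8, 9}; fixed.
Sat(EF ((AF (q ∨ r)) ∧ (¬a ∨ r))) = {0, 1, 2, 3, 4, 6, 7, 8, 9}
Sat(AX (EF ((AF (q ∨ r)) ∧ (¬a ∨ r)))) = {s : every successor in {0, 1, 2, 3, 4, 6, 7, 8, 9}} = {0, 1, 2, 4, 6, 7, 8, 9}

{0, 1, 2, 4, 6, 7, 8, 9}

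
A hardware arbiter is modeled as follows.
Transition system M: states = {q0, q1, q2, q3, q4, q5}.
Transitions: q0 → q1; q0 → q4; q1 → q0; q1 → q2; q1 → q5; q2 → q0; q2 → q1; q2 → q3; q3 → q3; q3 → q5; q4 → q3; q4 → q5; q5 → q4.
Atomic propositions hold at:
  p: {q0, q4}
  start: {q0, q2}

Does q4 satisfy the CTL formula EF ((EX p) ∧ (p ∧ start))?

Sat(EX p) = {s : some successor in {q0, q4}} = {q0, q1, q2, q5}
Sat(p ∧ start) = {q0}
Sat((EX p) ∧ (p ∧ start)) = {q0}
EF ((EX p) ∧ (p ∧ start)): least fixpoint, start Z0 = {q0}, add states with some successor in Z. Z1 = {q0, q1, q2}; fixed.
Sat(EF ((EX p) ∧ (p ∧ start))) = {q0, q1, q2}
q4 ∉ Sat(EF ((EX p) ∧ (p ∧ start))) = {q0, q1, q2}, so the formula does not hold at q4.

No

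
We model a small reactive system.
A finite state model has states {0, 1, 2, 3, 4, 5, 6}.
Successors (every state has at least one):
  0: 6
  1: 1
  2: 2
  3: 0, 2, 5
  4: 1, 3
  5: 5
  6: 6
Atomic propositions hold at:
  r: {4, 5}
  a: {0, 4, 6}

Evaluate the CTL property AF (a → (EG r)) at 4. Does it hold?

Yes

EG r: greatest fixpoint, start Z0 = {4, 5}, keep only states in Sat with some successor in Z. Z1 = {5}; fixed.
Sat(EG r) = {5}
Sat(a → (EG r)) = {1, 2, 3, 5}
AF (a → (EG r)): least fixpoint, start Z0 = {1, 2, 3, 5}, add states with every successor in Z. Z1 = {1, 2, 3, 4, 5}; fixed.
Sat(AF (a → (EG r))) = {1, 2, 3, 4, 5}
4 ∈ Sat(AF (a → (EG r))) = {1, 2, 3, 4, 5}, so the formula holds at 4.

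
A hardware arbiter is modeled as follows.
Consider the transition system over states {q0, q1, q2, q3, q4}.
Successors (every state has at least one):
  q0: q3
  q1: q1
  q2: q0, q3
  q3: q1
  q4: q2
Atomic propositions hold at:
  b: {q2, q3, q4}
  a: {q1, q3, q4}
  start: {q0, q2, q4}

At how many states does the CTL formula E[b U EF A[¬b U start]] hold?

Sat(¬b) = {q0, q1}
A[¬b U start]: least fixpoint, start Z0 = Sat(start) = {q0, q2, q4}, add states in Sat(¬b) with every successor in Z. Already a fixed point.
Sat(A[¬b U start]) = {q0, q2, q4}
EF A[¬b U start]: least fixpoint, start Z0 = {q0, q2, q4}, add states with some successor in Z. Already a fixed point.
Sat(EF A[¬b U start]) = {q0, q2, q4}
E[b U EF A[¬b U start]]: least fixpoint, start Z0 = Sat(EF A[¬b U start]) = {q0, q2, q4}, add states in Sat(b) with some successor in Z. Already a fixed point.
Sat(E[b U EF A[¬b U start]]) = {q0, q2, q4}
|Sat(E[b U EF A[¬b U start]])| = |{q0, q2, q4}| = 3.

3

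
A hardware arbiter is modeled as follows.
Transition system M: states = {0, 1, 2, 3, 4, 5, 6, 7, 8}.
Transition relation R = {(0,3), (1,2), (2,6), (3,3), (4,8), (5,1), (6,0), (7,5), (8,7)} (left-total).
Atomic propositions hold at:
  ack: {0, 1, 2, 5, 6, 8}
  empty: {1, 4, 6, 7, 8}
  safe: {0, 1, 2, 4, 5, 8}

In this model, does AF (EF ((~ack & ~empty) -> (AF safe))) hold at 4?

Yes

Sat(~ack) = {3, 4, 7}
Sat(~empty) = {0, 2, 3, 5}
Sat(~ack & ~empty) = {3}
AF safe: least fixpoint, start Z0 = {0, 1, 2, 4, 5, 8}, add states with every successor in Z. Z1 = {0, 1, 2, 4, 5, 6, 7, 8}; fixed.
Sat(AF safe) = {0, 1, 2, 4, 5, 6, 7, 8}
Sat((~ack & ~empty) -> (AF safe)) = {0, 1, 2, 4, 5, 6, 7, 8}
EF ((~ack & ~empty) -> (AF safe)): least fixpoint, start Z0 = {0, 1, 2, 4, 5, 6, 7, 8}, add states with some successor in Z. Already a fixed point.
Sat(EF ((~ack & ~empty) -> (AF safe))) = {0, 1, 2, 4, 5, 6, 7, 8}
AF (EF ((~ack & ~empty) -> (AF safe))): least fixpoint, start Z0 = {0, 1, 2, 4, 5, 6, 7, 8}, add states with every successor in Z. Already a fixed point.
Sat(AF (EF ((~ack & ~empty) -> (AF safe)))) = {0, 1, 2, 4, 5, 6, 7, 8}
4 ∈ Sat(AF (EF ((~ack & ~empty) -> (AF safe)))) = {0, 1, 2, 4, 5, 6, 7, 8}, so the formula holds at 4.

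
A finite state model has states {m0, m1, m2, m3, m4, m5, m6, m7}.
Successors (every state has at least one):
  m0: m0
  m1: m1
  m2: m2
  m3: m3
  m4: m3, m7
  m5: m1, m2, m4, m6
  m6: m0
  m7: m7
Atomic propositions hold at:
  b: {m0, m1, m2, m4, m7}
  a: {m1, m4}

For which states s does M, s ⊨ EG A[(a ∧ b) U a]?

Sat(a ∧ b) = {m1, m4}
A[(a ∧ b) U a]: least fixpoint, start Z0 = Sat(a) = {m1, m4}, add states in Sat(a ∧ b) with every successor in Z. Already a fixed point.
Sat(A[(a ∧ b) U a]) = {m1, m4}
EG A[(a ∧ b) U a]: greatest fixpoint, start Z0 = {m1, m4}, keep only states in Sat with some successor in Z. Z1 = {m1}; fixed.
Sat(EG A[(a ∧ b) U a]) = {m1}

{m1}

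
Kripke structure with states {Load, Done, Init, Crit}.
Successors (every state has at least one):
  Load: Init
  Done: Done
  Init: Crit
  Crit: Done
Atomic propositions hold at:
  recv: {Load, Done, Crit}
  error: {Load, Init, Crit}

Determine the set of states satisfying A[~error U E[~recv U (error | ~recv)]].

Sat(~error) = {Done}
Sat(~recv) = {Init}
Sat(error | ~recv) = {Load, Init, Crit}
E[~recv U (error | ~recv)]: least fixpoint, start Z0 = Sat((error | ~recv)) = {Load, Init, Crit}, add states in Sat(~recv) with some successor in Z. Already a fixed point.
Sat(E[~recv U (error | ~recv)]) = {Load, Init, Crit}
A[~error U E[~recv U (error | ~recv)]]: least fixpoint, start Z0 = Sat(E[~recv U (error | ~recv)]) = {Load, Init, Crit}, add states in Sat(~error) with every successor in Z. Already a fixed point.
Sat(A[~error U E[~recv U (error | ~recv)]]) = {Load, Init, Crit}

{Load, Init, Crit}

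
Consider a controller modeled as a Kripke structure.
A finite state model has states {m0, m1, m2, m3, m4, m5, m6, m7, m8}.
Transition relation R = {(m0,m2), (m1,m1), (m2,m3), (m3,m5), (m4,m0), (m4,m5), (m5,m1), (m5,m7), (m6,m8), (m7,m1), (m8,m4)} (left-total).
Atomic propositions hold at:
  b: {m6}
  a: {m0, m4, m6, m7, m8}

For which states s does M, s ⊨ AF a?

{m0, m4, m6, m7, m8}

AF a: least fixpoint, start Z0 = {m0, m4, m6, m7, m8}, add states with every successor in Z. Already a fixed point.
Sat(AF a) = {m0, m4, m6, m7, m8}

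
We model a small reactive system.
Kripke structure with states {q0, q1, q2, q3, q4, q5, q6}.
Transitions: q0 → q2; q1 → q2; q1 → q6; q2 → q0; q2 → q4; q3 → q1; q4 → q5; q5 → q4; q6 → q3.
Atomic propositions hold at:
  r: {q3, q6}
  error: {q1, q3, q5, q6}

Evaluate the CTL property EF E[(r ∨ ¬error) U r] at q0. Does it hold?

No

Sat(¬error) = {q0, q2, q4}
Sat(r ∨ ¬error) = {q0, q2, q3, q4, q6}
E[(r ∨ ¬error) U r]: least fixpoint, start Z0 = Sat(r) = {q3, q6}, add states in Sat(r ∨ ¬error) with some successor in Z. Already a fixed point.
Sat(E[(r ∨ ¬error) U r]) = {q3, q6}
EF E[(r ∨ ¬error) U r]: least fixpoint, start Z0 = {q3, q6}, add states with some successor in Z. Z1 = {q1, q3, q6}; fixed.
Sat(EF E[(r ∨ ¬error) U r]) = {q1, q3, q6}
q0 ∉ Sat(EF E[(r ∨ ¬error) U r]) = {q1, q3, q6}, so the formula does not hold at q0.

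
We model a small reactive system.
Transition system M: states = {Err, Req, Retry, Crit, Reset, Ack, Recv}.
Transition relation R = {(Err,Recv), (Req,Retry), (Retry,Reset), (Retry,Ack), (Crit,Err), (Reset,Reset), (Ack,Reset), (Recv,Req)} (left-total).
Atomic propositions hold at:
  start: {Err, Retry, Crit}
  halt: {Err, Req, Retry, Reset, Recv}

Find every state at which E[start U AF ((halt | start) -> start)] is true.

Sat(halt | start) = {Err, Req, Retry, Crit, Reset, Recv}
Sat((halt | start) -> start) = {Err, Retry, Crit, Ack}
AF ((halt | start) -> start): least fixpoint, start Z0 = {Err, Retry, Crit, Ack}, add states with every successor in Z. Z1 = {Err, Req, Retry, Crit, Ack}; Z2 = {Err, Req, Retry, Crit, Ack, Recv}; fixed.
Sat(AF ((halt | start) -> start)) = {Err, Req, Retry, Crit, Ack, Recv}
E[start U AF ((halt | start) -> start)]: least fixpoint, start Z0 = Sat(AF ((halt | start) -> start)) = {Err, Req, Retry, Crit, Ack, Recv}, add states in Sat(start) with some successor in Z. Already a fixed point.
Sat(E[start U AF ((halt | start) -> start)]) = {Err, Req, Retry, Crit, Ack, Recv}

{Err, Req, Retry, Crit, Ack, Recv}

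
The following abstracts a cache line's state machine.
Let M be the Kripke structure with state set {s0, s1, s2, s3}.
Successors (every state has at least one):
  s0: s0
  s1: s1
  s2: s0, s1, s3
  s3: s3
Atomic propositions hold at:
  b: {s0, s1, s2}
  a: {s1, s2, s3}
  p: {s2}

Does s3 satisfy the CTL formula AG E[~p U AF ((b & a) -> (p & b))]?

Yes

Sat(~p) = {s0, s1, s3}
Sat(b & a) = {s1, s2}
Sat(p & b) = {s2}
Sat((b & a) -> (p & b)) = {s0, s2, s3}
AF ((b & a) -> (p & b)): least fixpoint, start Z0 = {s0, s2, s3}, add states with every successor in Z. Already a fixed point.
Sat(AF ((b & a) -> (p & b))) = {s0, s2, s3}
E[~p U AF ((b & a) -> (p & b))]: least fixpoint, start Z0 = Sat(AF ((b & a) -> (p & b))) = {s0, s2, s3}, add states in Sat(~p) with some successor in Z. Already a fixed point.
Sat(E[~p U AF ((b & a) -> (p & b))]) = {s0, s2, s3}
AG E[~p U AF ((b & a) -> (p & b))]: greatest fixpoint, start Z0 = {s0, s2, s3}, keep only states in Sat with every successor in Z. Z1 = {s0, s3}; fixed.
Sat(AG E[~p U AF ((b & a) -> (p & b))]) = {s0, s3}
s3 ∈ Sat(AG E[~p U AF ((b & a) -> (p & b))]) = {s0, s3}, so the formula holds at s3.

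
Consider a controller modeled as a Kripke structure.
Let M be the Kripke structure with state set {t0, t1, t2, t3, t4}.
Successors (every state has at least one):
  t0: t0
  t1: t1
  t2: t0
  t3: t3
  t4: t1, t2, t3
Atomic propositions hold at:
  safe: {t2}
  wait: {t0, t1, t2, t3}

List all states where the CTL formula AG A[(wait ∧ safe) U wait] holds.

Sat(wait ∧ safe) = {t2}
A[(wait ∧ safe) U wait]: least fixpoint, start Z0 = Sat(wait) = {t0, t1, t2, t3}, add states in Sat(wait ∧ safe) with every successor in Z. Already a fixed point.
Sat(A[(wait ∧ safe) U wait]) = {t0, t1, t2, t3}
AG A[(wait ∧ safe) U wait]: greatest fixpoint, start Z0 = {t0, t1, t2, t3}, keep only states in Sat with every successor in Z. Already a fixed point.
Sat(AG A[(wait ∧ safe) U wait]) = {t0, t1, t2, t3}

{t0, t1, t2, t3}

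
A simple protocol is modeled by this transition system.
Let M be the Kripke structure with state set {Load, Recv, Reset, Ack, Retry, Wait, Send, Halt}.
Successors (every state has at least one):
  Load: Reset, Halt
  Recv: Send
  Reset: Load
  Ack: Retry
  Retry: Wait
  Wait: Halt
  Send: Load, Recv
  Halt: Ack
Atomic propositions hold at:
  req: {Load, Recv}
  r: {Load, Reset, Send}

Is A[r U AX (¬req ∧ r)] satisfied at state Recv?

Sat(¬req) = {Reset, Ack, Retry, Wait, Send, Halt}
Sat(¬req ∧ r) = {Reset, Send}
Sat(AX (¬req ∧ r)) = {s : every successor in {Reset, Send}} = {Recv}
A[r U AX (¬req ∧ r)]: least fixpoint, start Z0 = Sat(AX (¬req ∧ r)) = {Recv}, add states in Sat(r) with every successor in Z. Already a fixed point.
Sat(A[r U AX (¬req ∧ r)]) = {Recv}
Recv ∈ Sat(A[r U AX (¬req ∧ r)]) = {Recv}, so the formula holds at Recv.

Yes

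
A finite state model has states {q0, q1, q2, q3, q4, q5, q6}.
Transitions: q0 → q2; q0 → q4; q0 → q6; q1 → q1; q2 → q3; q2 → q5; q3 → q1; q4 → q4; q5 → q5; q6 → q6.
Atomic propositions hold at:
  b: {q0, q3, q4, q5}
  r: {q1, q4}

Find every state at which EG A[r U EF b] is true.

{q0, q2, q4, q5}

EF b: least fixpoint, start Z0 = {q0, q3, q4, q5}, add states with some successor in Z. Z1 = {q0, q2, q3, q4, q5}; fixed.
Sat(EF b) = {q0, q2, q3, q4, q5}
A[r U EF b]: least fixpoint, start Z0 = Sat(EF b) = {q0, q2, q3, q4, q5}, add states in Sat(r) with every successor in Z. Already a fixed point.
Sat(A[r U EF b]) = {q0, q2, q3, q4, q5}
EG A[r U EF b]: greatest fixpoint, start Z0 = {q0, q2, q3, q4, q5}, keep only states in Sat with some successor in Z. Z1 = {q0, q2, q4, q5}; fixed.
Sat(EG A[r U EF b]) = {q0, q2, q4, q5}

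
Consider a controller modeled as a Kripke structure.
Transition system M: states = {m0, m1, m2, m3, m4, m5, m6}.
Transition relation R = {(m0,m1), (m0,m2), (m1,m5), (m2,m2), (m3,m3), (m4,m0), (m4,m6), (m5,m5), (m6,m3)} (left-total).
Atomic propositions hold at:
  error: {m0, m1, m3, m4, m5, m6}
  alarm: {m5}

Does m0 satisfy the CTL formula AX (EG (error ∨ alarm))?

Sat(error ∨ alarm) = {m0, m1, m3, m4, m5, m6}
EG (error ∨ alarm): greatest fixpoint, start Z0 = {m0, m1, m3, m4, m5, m6}, keep only states in Sat with some successor in Z. Already a fixed point.
Sat(EG (error ∨ alarm)) = {m0, m1, m3, m4, m5, m6}
Sat(AX (EG (error ∨ alarm))) = {s : every successor in {m0, m1, m3, m4, m5, m6}} = {m1, m3, m4, m5, m6}
m0 ∉ Sat(AX (EG (error ∨ alarm))) = {m1, m3, m4, m5, m6}, so the formula does not hold at m0.

No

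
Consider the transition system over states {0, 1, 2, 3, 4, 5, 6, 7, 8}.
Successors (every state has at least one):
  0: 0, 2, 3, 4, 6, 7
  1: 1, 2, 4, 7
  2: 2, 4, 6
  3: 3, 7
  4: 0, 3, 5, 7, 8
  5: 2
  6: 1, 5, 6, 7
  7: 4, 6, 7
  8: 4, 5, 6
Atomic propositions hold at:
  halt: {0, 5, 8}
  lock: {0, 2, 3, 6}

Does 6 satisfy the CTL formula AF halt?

No

AF halt: least fixpoint, start Z0 = {0, 5, 8}, add states with every successor in Z. Already a fixed point.
Sat(AF halt) = {0, 5, 8}
6 ∉ Sat(AF halt) = {0, 5, 8}, so the formula does not hold at 6.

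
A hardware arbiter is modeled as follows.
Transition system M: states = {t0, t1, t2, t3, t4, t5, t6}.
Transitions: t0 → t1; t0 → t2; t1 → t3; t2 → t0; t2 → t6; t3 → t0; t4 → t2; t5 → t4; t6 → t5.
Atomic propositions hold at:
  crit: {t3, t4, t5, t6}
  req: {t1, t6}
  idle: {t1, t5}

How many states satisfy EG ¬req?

Sat(¬req) = {t0, t2, t3, t4, t5}
EG ¬req: greatest fixpoint, start Z0 = {t0, t2, t3, t4, t5}, keep only states in Sat with some successor in Z. Already a fixed point.
Sat(EG ¬req) = {t0, t2, t3, t4, t5}
|Sat(EG ¬req)| = |{t0, t2, t3, t4, t5}| = 5.

5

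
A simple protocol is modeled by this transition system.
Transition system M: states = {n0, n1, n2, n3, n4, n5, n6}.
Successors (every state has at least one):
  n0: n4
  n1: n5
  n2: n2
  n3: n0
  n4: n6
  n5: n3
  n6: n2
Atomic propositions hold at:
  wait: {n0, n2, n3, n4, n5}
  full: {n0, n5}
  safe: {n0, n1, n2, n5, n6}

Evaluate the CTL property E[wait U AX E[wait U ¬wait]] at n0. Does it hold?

Yes

Sat(¬wait) = {n1, n6}
E[wait U ¬wait]: least fixpoint, start Z0 = Sat(¬wait) = {n1, n6}, add states in Sat(wait) with some successor in Z. Z1 = {n1, n4, n6}; Z2 = {n0, n1, n4, n6}; Z3 = {n0, n1, n3, n4, n6}; Z4 = {n0, n1, n3, n4, n5, n6}; fixed.
Sat(E[wait U ¬wait]) = {n0, n1, n3, n4, n5, n6}
Sat(AX E[wait U ¬wait]) = {s : every successor in {n0, n1, n3, n4, n5, n6}} = {n0, n1, n3, n4, n5}
E[wait U AX E[wait U ¬wait]]: least fixpoint, start Z0 = Sat(AX E[wait U ¬wait]) = {n0, n1, n3, n4, n5}, add states in Sat(wait) with some successor in Z. Already a fixed point.
Sat(E[wait U AX E[wait U ¬wait]]) = {n0, n1, n3, n4, n5}
n0 ∈ Sat(E[wait U AX E[wait U ¬wait]]) = {n0, n1, n3, n4, n5}, so the formula holds at n0.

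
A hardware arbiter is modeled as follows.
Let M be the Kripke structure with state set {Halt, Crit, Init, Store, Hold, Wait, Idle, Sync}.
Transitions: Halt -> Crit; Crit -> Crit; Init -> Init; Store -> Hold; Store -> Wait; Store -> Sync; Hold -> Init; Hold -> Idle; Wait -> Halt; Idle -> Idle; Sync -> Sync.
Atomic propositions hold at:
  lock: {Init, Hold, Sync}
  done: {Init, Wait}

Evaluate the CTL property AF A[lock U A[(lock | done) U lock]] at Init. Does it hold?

Yes

Sat(lock | done) = {Init, Hold, Wait, Sync}
A[(lock | done) U lock]: least fixpoint, start Z0 = Sat(lock) = {Init, Hold, Sync}, add states in Sat(lock | done) with every successor in Z. Already a fixed point.
Sat(A[(lock | done) U lock]) = {Init, Hold, Sync}
A[lock U A[(lock | done) U lock]]: least fixpoint, start Z0 = Sat(A[(lock | done) U lock]) = {Init, Hold, Sync}, add states in Sat(lock) with every successor in Z. Already a fixed point.
Sat(A[lock U A[(lock | done) U lock]]) = {Init, Hold, Sync}
AF A[lock U A[(lock | done) U lock]]: least fixpoint, start Z0 = {Init, Hold, Sync}, add states with every successor in Z. Already a fixed point.
Sat(AF A[lock U A[(lock | done) U lock]]) = {Init, Hold, Sync}
Init ∈ Sat(AF A[lock U A[(lock | done) U lock]]) = {Init, Hold, Sync}, so the formula holds at Init.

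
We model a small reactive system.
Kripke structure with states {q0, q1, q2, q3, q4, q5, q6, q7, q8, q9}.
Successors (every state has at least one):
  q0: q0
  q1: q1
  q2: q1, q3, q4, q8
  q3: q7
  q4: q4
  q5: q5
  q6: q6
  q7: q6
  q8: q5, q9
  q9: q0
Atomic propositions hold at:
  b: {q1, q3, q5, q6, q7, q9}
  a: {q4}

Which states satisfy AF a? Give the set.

{q4}

AF a: least fixpoint, start Z0 = {q4}, add states with every successor in Z. Already a fixed point.
Sat(AF a) = {q4}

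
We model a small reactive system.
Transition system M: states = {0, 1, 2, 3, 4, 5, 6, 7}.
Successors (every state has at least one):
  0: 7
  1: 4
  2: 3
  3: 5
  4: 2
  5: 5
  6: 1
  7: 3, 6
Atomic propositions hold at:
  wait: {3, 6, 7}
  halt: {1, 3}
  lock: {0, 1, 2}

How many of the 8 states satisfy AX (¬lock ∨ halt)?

Sat(¬lock) = {3, 4, 5, 6, 7}
Sat(¬lock ∨ halt) = {1, 3, 4, 5, 6, 7}
Sat(AX (¬lock ∨ halt)) = {s : every successor in {1, 3, 4, 5, 6, 7}} = {0, 1, 2, 3, 5, 6, 7}
|Sat(AX (¬lock ∨ halt))| = |{0, 1, 2, 3, 5, 6, 7}| = 7.

7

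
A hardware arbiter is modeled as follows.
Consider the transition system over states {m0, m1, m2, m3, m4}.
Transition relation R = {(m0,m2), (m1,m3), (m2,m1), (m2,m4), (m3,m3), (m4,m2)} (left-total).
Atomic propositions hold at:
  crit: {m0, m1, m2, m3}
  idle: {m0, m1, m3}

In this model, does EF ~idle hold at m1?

No

Sat(~idle) = {m2, m4}
EF ~idle: least fixpoint, start Z0 = {m2, m4}, add states with some successor in Z. Z1 = {m0, m2, m4}; fixed.
Sat(EF ~idle) = {m0, m2, m4}
m1 ∉ Sat(EF ~idle) = {m0, m2, m4}, so the formula does not hold at m1.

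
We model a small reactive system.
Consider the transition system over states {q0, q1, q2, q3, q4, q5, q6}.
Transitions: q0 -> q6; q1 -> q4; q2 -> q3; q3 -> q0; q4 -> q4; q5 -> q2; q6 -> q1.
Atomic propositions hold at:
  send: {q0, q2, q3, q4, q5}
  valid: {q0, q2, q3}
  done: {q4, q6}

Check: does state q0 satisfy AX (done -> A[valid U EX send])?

Sat(EX send) = {s : some successor in {q0, q2, q3, q4, q5}} = {q1, q2, q3, q4, q5}
A[valid U EX send]: least fixpoint, start Z0 = Sat(EX send) = {q1, q2, q3, q4, q5}, add states in Sat(valid) with every successor in Z. Already a fixed point.
Sat(A[valid U EX send]) = {q1, q2, q3, q4, q5}
Sat(done -> A[valid U EX send]) = {q0, q1, q2, q3, q4, q5}
Sat(AX (done -> A[valid U EX send])) = {s : every successor in {q0, q1, q2, q3, q4, q5}} = {q1, q2, q3, q4, q5, q6}
q0 ∉ Sat(AX (done -> A[valid U EX send])) = {q1, q2, q3, q4, q5, q6}, so the formula does not hold at q0.

No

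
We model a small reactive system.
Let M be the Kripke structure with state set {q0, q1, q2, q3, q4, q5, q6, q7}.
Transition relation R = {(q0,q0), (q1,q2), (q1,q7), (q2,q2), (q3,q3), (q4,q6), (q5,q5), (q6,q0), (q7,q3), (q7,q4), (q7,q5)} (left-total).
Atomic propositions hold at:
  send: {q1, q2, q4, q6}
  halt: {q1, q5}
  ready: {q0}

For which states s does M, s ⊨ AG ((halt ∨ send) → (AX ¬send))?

{q0, q3, q5, q6}

Sat(halt ∨ send) = {q1, q2, q4, q5, q6}
Sat(¬send) = {q0, q3, q5, q7}
Sat(AX ¬send) = {s : every successor in {q0, q3, q5, q7}} = {q0, q3, q5, q6}
Sat((halt ∨ send) → (AX ¬send)) = {q0, q3, q5, q6, q7}
AG ((halt ∨ send) → (AX ¬send)): greatest fixpoint, start Z0 = {q0, q3, q5, q6, q7}, keep only states in Sat with every successor in Z. Z1 = {q0, q3, q5, q6}; fixed.
Sat(AG ((halt ∨ send) → (AX ¬send))) = {q0, q3, q5, q6}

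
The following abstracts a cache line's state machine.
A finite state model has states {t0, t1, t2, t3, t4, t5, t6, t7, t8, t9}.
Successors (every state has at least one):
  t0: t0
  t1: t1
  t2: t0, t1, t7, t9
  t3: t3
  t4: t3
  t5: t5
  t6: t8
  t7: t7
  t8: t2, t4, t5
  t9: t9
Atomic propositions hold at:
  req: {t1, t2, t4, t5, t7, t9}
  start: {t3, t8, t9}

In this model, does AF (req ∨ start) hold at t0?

No

Sat(req ∨ start) = {t1, t2, t3, t4, t5, t7, t8, t9}
AF (req ∨ start): least fixpoint, start Z0 = {t1, t2, t3, t4, t5, t7, t8, t9}, add states with every successor in Z. Z1 = {t1, t2, t3, t4, t5, t6, t7, t8, t9}; fixed.
Sat(AF (req ∨ start)) = {t1, t2, t3, t4, t5, t6, t7, t8, t9}
t0 ∉ Sat(AF (req ∨ start)) = {t1, t2, t3, t4, t5, t6, t7, t8, t9}, so the formula does not hold at t0.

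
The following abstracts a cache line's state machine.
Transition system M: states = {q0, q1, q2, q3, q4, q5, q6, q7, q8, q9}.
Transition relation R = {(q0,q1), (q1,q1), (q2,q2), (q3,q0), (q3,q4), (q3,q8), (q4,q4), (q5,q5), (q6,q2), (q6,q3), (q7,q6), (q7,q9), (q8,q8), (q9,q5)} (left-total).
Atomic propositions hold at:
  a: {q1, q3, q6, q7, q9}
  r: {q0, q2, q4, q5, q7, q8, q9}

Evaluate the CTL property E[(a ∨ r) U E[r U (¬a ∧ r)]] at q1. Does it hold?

Sat(a ∨ r) = {q0, q1, q2, q3, q4, q5, q6, q7, q8, q9}
Sat(¬a) = {q0, q2, q4, q5, q8}
Sat(¬a ∧ r) = {q0, q2, q4, q5, q8}
E[r U (¬a ∧ r)]: least fixpoint, start Z0 = Sat((¬a ∧ r)) = {q0, q2, q4, q5, q8}, add states in Sat(r) with some successor in Z. Z1 = {q0, q2, q4, q5, q8, q9}; Z2 = {q0, q2, q4, q5, q7, q8, q9}; fixed.
Sat(E[r U (¬a ∧ r)]) = {q0, q2, q4, q5, q7, q8, q9}
E[(a ∨ r) U E[r U (¬a ∧ r)]]: least fixpoint, start Z0 = Sat(E[r U (¬a ∧ r)]) = {q0, q2, q4, q5, q7, q8, q9}, add states in Sat(a ∨ r) with some successor in Z. Z1 = {q0, q2, q3, q4, q5, q6, q7, q8, q9}; fixed.
Sat(E[(a ∨ r) U E[r U (¬a ∧ r)]]) = {q0, q2, q3, q4, q5, q6, q7, q8, q9}
q1 ∉ Sat(E[(a ∨ r) U E[r U (¬a ∧ r)]]) = {q0, q2, q3, q4, q5, q6, q7, q8, q9}, so the formula does not hold at q1.

No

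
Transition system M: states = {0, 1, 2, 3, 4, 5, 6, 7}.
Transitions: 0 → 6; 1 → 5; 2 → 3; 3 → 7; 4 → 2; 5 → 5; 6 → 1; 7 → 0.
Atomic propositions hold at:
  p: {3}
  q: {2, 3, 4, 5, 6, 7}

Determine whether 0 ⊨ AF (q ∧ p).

Sat(q ∧ p) = {3}
AF (q ∧ p): least fixpoint, start Z0 = {3}, add states with every successor in Z. Z1 = {2, 3}; Z2 = {2, 3, 4}; fixed.
Sat(AF (q ∧ p)) = {2, 3, 4}
0 ∉ Sat(AF (q ∧ p)) = {2, 3, 4}, so the formula does not hold at 0.

No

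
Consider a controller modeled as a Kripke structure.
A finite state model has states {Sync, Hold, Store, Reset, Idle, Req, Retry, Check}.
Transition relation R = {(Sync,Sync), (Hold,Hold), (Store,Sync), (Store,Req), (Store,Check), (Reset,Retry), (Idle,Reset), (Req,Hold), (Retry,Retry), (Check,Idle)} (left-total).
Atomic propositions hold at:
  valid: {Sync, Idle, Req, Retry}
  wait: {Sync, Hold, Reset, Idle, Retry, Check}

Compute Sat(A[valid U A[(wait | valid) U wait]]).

Sat(wait | valid) = {Sync, Hold, Reset, Idle, Req, Retry, Check}
A[(wait | valid) U wait]: least fixpoint, start Z0 = Sat(wait) = {Sync, Hold, Reset, Idle, Retry, Check}, add states in Sat(wait | valid) with every successor in Z. Z1 = {Sync, Hold, Reset, Idle, Req, Retry, Check}; fixed.
Sat(A[(wait | valid) U wait]) = {Sync, Hold, Reset, Idle, Req, Retry, Check}
A[valid U A[(wait | valid) U wait]]: least fixpoint, start Z0 = Sat(A[(wait | valid) U wait]) = {Sync, Hold, Reset, Idle, Req, Retry, Check}, add states in Sat(valid) with every successor in Z. Already a fixed point.
Sat(A[valid U A[(wait | valid) U wait]]) = {Sync, Hold, Reset, Idle, Req, Retry, Check}

{Sync, Hold, Reset, Idle, Req, Retry, Check}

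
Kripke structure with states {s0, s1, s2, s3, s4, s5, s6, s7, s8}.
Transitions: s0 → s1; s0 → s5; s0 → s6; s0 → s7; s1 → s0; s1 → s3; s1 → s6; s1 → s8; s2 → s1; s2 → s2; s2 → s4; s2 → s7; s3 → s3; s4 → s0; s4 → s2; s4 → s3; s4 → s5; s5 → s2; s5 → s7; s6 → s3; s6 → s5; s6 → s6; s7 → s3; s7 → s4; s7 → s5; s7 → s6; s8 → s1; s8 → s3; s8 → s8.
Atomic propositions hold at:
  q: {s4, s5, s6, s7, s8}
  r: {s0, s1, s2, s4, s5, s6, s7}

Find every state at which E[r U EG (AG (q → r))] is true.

Sat(q → r) = {s0, s1, s2, s3, s4, s5, s6, s7}
AG (q → r): greatest fixpoint, start Z0 = {s0, s1, s2, s3, s4, s5, s6, s7}, keep only states in Sat with every successor in Z. Z1 = {s0, s2, s3, s4, s5, s6, s7}; Z2 = {s3, s4, s5, s6, s7}; Z3 = {s3, s6, s7}; Z4 = {s3}; fixed.
Sat(AG (q → r)) = {s3}
EG (AG (q → r)): greatest fixpoint, start Z0 = {s3}, keep only states in Sat with some successor in Z. Already a fixed point.
Sat(EG (AG (q → r))) = {s3}
E[r U EG (AG (q → r))]: least fixpoint, start Z0 = Sat(EG (AG (q → r))) = {s3}, add states in Sat(r) with some successor in Z. Z1 = {s1, s3, s4, s6, s7}; Z2 = {s0, s1, s2, s3, s4, s5, s6, s7}; fixed.
Sat(E[r U EG (AG (q → r))]) = {s0, s1, s2, s3, s4, s5, s6, s7}

{s0, s1, s2, s3, s4, s5, s6, s7}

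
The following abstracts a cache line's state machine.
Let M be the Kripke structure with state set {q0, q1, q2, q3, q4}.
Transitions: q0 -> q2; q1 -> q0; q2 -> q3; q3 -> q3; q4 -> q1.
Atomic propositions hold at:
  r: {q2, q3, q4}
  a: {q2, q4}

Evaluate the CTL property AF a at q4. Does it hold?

Yes

AF a: least fixpoint, start Z0 = {q2, q4}, add states with every successor in Z. Z1 = {q0, q2, q4}; Z2 = {q0, q1, q2, q4}; fixed.
Sat(AF a) = {q0, q1, q2, q4}
q4 ∈ Sat(AF a) = {q0, q1, q2, q4}, so the formula holds at q4.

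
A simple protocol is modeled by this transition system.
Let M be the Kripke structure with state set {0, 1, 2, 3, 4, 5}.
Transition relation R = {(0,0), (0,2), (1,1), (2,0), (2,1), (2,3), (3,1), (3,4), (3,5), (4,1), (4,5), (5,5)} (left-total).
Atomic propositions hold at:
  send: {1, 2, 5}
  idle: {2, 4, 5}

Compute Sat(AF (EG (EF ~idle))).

{0, 1, 2, 3, 4}

Sat(~idle) = {0, 1, 3}
EF ~idle: least fixpoint, start Z0 = {0, 1, 3}, add states with some successor in Z. Z1 = {0, 1, 2, 3, 4}; fixed.
Sat(EF ~idle) = {0, 1, 2, 3, 4}
EG (EF ~idle): greatest fixpoint, start Z0 = {0, 1, 2, 3, 4}, keep only states in Sat with some successor in Z. Already a fixed point.
Sat(EG (EF ~idle)) = {0, 1, 2, 3, 4}
AF (EG (EF ~idle)): least fixpoint, start Z0 = {0, 1, 2, 3, 4}, add states with every successor in Z. Already a fixed point.
Sat(AF (EG (EF ~idle))) = {0, 1, 2, 3, 4}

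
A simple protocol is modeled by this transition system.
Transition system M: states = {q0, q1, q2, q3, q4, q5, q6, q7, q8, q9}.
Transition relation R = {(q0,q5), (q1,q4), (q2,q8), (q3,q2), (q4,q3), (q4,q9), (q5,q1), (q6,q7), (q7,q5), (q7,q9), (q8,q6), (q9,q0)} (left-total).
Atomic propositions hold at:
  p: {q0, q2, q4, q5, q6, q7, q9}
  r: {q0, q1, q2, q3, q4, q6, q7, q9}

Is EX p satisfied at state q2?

No

Sat(EX p) = {s : some successor in {q0, q2, q4, q5, q6, q7, q9}} = {q0, q1, q3, q4, q6, q7, q8, q9}
q2 ∉ Sat(EX p) = {q0, q1, q3, q4, q6, q7, q8, q9}, so the formula does not hold at q2.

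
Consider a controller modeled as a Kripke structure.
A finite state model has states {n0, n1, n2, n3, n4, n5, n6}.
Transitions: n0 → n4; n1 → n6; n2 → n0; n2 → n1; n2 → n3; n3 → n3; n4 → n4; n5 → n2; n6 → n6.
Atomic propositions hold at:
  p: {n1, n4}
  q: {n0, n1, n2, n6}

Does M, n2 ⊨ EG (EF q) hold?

EF q: least fixpoint, start Z0 = {n0, n1, n2, n6}, add states with some successor in Z. Z1 = {n0, n1, n2, n5, n6}; fixed.
Sat(EF q) = {n0, n1, n2, n5, n6}
EG (EF q): greatest fixpoint, start Z0 = {n0, n1, n2, n5, n6}, keep only states in Sat with some successor in Z. Z1 = {n1, n2, n5, n6}; fixed.
Sat(EG (EF q)) = {n1, n2, n5, n6}
n2 ∈ Sat(EG (EF q)) = {n1, n2, n5, n6}, so the formula holds at n2.

Yes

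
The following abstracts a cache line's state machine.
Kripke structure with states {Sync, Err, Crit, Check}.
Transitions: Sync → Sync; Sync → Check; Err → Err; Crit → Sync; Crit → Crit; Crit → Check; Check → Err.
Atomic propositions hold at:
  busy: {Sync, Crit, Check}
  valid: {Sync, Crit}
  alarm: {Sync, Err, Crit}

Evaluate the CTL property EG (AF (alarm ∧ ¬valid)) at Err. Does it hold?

Yes

Sat(¬valid) = {Err, Check}
Sat(alarm ∧ ¬valid) = {Err}
AF (alarm ∧ ¬valid): least fixpoint, start Z0 = {Err}, add states with every successor in Z. Z1 = {Err, Check}; fixed.
Sat(AF (alarm ∧ ¬valid)) = {Err, Check}
EG (AF (alarm ∧ ¬valid)): greatest fixpoint, start Z0 = {Err, Check}, keep only states in Sat with some successor in Z. Already a fixed point.
Sat(EG (AF (alarm ∧ ¬valid))) = {Err, Check}
Err ∈ Sat(EG (AF (alarm ∧ ¬valid))) = {Err, Check}, so the formula holds at Err.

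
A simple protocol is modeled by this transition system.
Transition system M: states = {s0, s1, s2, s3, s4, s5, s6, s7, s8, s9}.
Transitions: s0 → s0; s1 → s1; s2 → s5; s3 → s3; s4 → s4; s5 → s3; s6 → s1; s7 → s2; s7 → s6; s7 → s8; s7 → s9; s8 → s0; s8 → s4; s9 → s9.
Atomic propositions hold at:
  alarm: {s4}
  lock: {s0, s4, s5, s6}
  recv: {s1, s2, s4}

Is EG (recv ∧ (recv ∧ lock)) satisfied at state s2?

Sat(recv ∧ lock) = {s4}
Sat(recv ∧ (recv ∧ lock)) = {s4}
EG (recv ∧ (recv ∧ lock)): greatest fixpoint, start Z0 = {s4}, keep only states in Sat with some successor in Z. Already a fixed point.
Sat(EG (recv ∧ (recv ∧ lock))) = {s4}
s2 ∉ Sat(EG (recv ∧ (recv ∧ lock))) = {s4}, so the formula does not hold at s2.

No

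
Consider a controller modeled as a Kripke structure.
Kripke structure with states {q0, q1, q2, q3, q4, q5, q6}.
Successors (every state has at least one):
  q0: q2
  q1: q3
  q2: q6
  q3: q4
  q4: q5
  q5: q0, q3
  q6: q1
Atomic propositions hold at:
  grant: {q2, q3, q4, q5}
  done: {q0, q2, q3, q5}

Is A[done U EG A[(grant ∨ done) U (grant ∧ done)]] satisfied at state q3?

Yes

Sat(grant ∨ done) = {q0, q2, q3, q4, q5}
Sat(grant ∧ done) = {q2, q3, q5}
A[(grant ∨ done) U (grant ∧ done)]: least fixpoint, start Z0 = Sat((grant ∧ done)) = {q2, q3, q5}, add states in Sat(grant ∨ done) with every successor in Z. Z1 = {q0, q2, q3, q4, q5}; fixed.
Sat(A[(grant ∨ done) U (grant ∧ done)]) = {q0, q2, q3, q4, q5}
EG A[(grant ∨ done) U (grant ∧ done)]: greatest fixpoint, start Z0 = {q0, q2, q3, q4, q5}, keep only states in Sat with some successor in Z. Z1 = {q0, q3, q4, q5}; Z2 = {q3, q4, q5}; fixed.
Sat(EG A[(grant ∨ done) U (grant ∧ done)]) = {q3, q4, q5}
A[done U EG A[(grant ∨ done) U (grant ∧ done)]]: least fixpoint, start Z0 = Sat(EG A[(grant ∨ done) U (grant ∧ done)]) = {q3, q4, q5}, add states in Sat(done) with every successor in Z. Already a fixed point.
Sat(A[done U EG A[(grant ∨ done) U (grant ∧ done)]]) = {q3, q4, q5}
q3 ∈ Sat(A[done U EG A[(grant ∨ done) U (grant ∧ done)]]) = {q3, q4, q5}, so the formula holds at q3.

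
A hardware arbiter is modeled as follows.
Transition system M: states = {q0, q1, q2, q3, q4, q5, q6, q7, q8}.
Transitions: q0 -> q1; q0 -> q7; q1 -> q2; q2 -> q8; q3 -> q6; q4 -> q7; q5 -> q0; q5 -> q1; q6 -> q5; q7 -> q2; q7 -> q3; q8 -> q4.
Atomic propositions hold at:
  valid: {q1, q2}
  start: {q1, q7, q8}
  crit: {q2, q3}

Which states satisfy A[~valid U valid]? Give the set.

{q1, q2}

Sat(~valid) = {q0, q3, q4, q5, q6, q7, q8}
A[~valid U valid]: least fixpoint, start Z0 = Sat(valid) = {q1, q2}, add states in Sat(~valid) with every successor in Z. Already a fixed point.
Sat(A[~valid U valid]) = {q1, q2}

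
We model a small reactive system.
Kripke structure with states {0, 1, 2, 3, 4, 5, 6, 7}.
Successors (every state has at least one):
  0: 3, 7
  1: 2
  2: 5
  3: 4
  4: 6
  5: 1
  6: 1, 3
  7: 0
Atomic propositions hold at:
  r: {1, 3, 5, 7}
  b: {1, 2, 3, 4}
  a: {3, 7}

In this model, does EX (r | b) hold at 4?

No

Sat(r | b) = {1, 2, 3, 4, 5, 7}
Sat(EX (r | b)) = {s : some successor in {1, 2, 3, 4, 5, 7}} = {0, 1, 2, 3, 5, 6}
4 ∉ Sat(EX (r | b)) = {0, 1, 2, 3, 5, 6}, so the formula does not hold at 4.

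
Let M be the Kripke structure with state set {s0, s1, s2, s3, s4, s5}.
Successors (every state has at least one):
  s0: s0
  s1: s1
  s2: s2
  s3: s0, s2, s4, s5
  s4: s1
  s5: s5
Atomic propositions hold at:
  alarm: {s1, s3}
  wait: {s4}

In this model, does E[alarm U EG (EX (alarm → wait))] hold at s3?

Yes

Sat(alarm → wait) = {s0, s2, s4, s5}
Sat(EX (alarm → wait)) = {s : some successor in {s0, s2, s4, s5}} = {s0, s2, s3, s5}
EG (EX (alarm → wait)): greatest fixpoint, start Z0 = {s0, s2, s3, s5}, keep only states in Sat with some successor in Z. Already a fixed point.
Sat(EG (EX (alarm → wait))) = {s0, s2, s3, s5}
E[alarm U EG (EX (alarm → wait))]: least fixpoint, start Z0 = Sat(EG (EX (alarm → wait))) = {s0, s2, s3, s5}, add states in Sat(alarm) with some successor in Z. Already a fixed point.
Sat(E[alarm U EG (EX (alarm → wait))]) = {s0, s2, s3, s5}
s3 ∈ Sat(E[alarm U EG (EX (alarm → wait))]) = {s0, s2, s3, s5}, so the formula holds at s3.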